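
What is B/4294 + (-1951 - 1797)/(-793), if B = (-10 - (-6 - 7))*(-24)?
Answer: 8018408/1702571 ≈ 4.7096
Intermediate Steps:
B = -72 (B = (-10 - 1*(-13))*(-24) = (-10 + 13)*(-24) = 3*(-24) = -72)
B/4294 + (-1951 - 1797)/(-793) = -72/4294 + (-1951 - 1797)/(-793) = -72*1/4294 - 3748*(-1/793) = -36/2147 + 3748/793 = 8018408/1702571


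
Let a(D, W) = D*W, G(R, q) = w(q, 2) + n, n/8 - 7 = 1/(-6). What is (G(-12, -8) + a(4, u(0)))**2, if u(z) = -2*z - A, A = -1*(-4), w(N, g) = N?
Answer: 8464/9 ≈ 940.44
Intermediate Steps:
n = 164/3 (n = 56 + 8/(-6) = 56 + 8*(-1/6) = 56 - 4/3 = 164/3 ≈ 54.667)
A = 4
G(R, q) = 164/3 + q (G(R, q) = q + 164/3 = 164/3 + q)
u(z) = -4 - 2*z (u(z) = -2*z - 1*4 = -2*z - 4 = -4 - 2*z)
(G(-12, -8) + a(4, u(0)))**2 = ((164/3 - 8) + 4*(-4 - 2*0))**2 = (140/3 + 4*(-4 + 0))**2 = (140/3 + 4*(-4))**2 = (140/3 - 16)**2 = (92/3)**2 = 8464/9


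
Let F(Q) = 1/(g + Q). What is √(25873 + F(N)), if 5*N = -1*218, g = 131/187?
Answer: 2*√10406708379362/40111 ≈ 160.85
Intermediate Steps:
g = 131/187 (g = 131*(1/187) = 131/187 ≈ 0.70053)
N = -218/5 (N = (-1*218)/5 = (⅕)*(-218) = -218/5 ≈ -43.600)
F(Q) = 1/(131/187 + Q)
√(25873 + F(N)) = √(25873 + 187/(131 + 187*(-218/5))) = √(25873 + 187/(131 - 40766/5)) = √(25873 + 187/(-40111/5)) = √(25873 + 187*(-5/40111)) = √(25873 - 935/40111) = √(1037790968/40111) = 2*√10406708379362/40111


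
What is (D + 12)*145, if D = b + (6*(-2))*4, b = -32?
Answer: -9860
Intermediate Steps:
D = -80 (D = -32 + (6*(-2))*4 = -32 - 12*4 = -32 - 48 = -80)
(D + 12)*145 = (-80 + 12)*145 = -68*145 = -9860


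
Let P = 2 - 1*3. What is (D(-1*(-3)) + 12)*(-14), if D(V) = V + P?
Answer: -196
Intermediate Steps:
P = -1 (P = 2 - 3 = -1)
D(V) = -1 + V (D(V) = V - 1 = -1 + V)
(D(-1*(-3)) + 12)*(-14) = ((-1 - 1*(-3)) + 12)*(-14) = ((-1 + 3) + 12)*(-14) = (2 + 12)*(-14) = 14*(-14) = -196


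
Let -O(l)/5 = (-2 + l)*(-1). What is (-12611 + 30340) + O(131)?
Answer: 18374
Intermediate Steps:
O(l) = -10 + 5*l (O(l) = -5*(-2 + l)*(-1) = -5*(2 - l) = -10 + 5*l)
(-12611 + 30340) + O(131) = (-12611 + 30340) + (-10 + 5*131) = 17729 + (-10 + 655) = 17729 + 645 = 18374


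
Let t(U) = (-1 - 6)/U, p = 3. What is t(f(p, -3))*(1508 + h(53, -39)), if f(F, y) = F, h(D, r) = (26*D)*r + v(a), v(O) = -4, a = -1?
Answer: 365666/3 ≈ 1.2189e+5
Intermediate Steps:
h(D, r) = -4 + 26*D*r (h(D, r) = (26*D)*r - 4 = 26*D*r - 4 = -4 + 26*D*r)
t(U) = -7/U
t(f(p, -3))*(1508 + h(53, -39)) = (-7/3)*(1508 + (-4 + 26*53*(-39))) = (-7*⅓)*(1508 + (-4 - 53742)) = -7*(1508 - 53746)/3 = -7/3*(-52238) = 365666/3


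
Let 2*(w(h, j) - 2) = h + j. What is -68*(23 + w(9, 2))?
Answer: -2074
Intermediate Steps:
w(h, j) = 2 + h/2 + j/2 (w(h, j) = 2 + (h + j)/2 = 2 + (h/2 + j/2) = 2 + h/2 + j/2)
-68*(23 + w(9, 2)) = -68*(23 + (2 + (½)*9 + (½)*2)) = -68*(23 + (2 + 9/2 + 1)) = -68*(23 + 15/2) = -68*61/2 = -2074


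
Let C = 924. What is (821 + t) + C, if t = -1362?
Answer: 383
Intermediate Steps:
(821 + t) + C = (821 - 1362) + 924 = -541 + 924 = 383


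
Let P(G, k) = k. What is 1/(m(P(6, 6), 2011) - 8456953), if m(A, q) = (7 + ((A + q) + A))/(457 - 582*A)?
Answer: -607/5133370877 ≈ -1.1825e-7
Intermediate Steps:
m(A, q) = (7 + q + 2*A)/(457 - 582*A) (m(A, q) = (7 + (q + 2*A))/(457 - 582*A) = (7 + q + 2*A)/(457 - 582*A))
1/(m(P(6, 6), 2011) - 8456953) = 1/((-7 - 1*2011 - 2*6)/(-457 + 582*6) - 8456953) = 1/((-7 - 2011 - 12)/(-457 + 3492) - 8456953) = 1/(-2030/3035 - 8456953) = 1/((1/3035)*(-2030) - 8456953) = 1/(-406/607 - 8456953) = 1/(-5133370877/607) = -607/5133370877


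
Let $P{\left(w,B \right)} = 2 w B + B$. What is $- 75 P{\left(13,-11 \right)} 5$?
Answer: $111375$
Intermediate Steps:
$P{\left(w,B \right)} = B + 2 B w$ ($P{\left(w,B \right)} = 2 B w + B = B + 2 B w$)
$- 75 P{\left(13,-11 \right)} 5 = - 75 \left(- 11 \left(1 + 2 \cdot 13\right)\right) 5 = - 75 \left(- 11 \left(1 + 26\right)\right) 5 = - 75 \left(\left(-11\right) 27\right) 5 = \left(-75\right) \left(-297\right) 5 = 22275 \cdot 5 = 111375$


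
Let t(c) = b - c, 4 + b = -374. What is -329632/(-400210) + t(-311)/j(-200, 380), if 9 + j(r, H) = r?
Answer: 47853579/41821945 ≈ 1.1442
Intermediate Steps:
b = -378 (b = -4 - 374 = -378)
t(c) = -378 - c
j(r, H) = -9 + r
-329632/(-400210) + t(-311)/j(-200, 380) = -329632/(-400210) + (-378 - 1*(-311))/(-9 - 200) = -329632*(-1/400210) + (-378 + 311)/(-209) = 164816/200105 - 67*(-1/209) = 164816/200105 + 67/209 = 47853579/41821945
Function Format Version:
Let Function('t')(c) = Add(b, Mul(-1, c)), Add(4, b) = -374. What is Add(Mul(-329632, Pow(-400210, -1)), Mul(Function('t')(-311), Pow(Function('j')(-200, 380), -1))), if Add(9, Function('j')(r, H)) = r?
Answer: Rational(47853579, 41821945) ≈ 1.1442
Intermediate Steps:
b = -378 (b = Add(-4, -374) = -378)
Function('t')(c) = Add(-378, Mul(-1, c))
Function('j')(r, H) = Add(-9, r)
Add(Mul(-329632, Pow(-400210, -1)), Mul(Function('t')(-311), Pow(Function('j')(-200, 380), -1))) = Add(Mul(-329632, Pow(-400210, -1)), Mul(Add(-378, Mul(-1, -311)), Pow(Add(-9, -200), -1))) = Add(Mul(-329632, Rational(-1, 400210)), Mul(Add(-378, 311), Pow(-209, -1))) = Add(Rational(164816, 200105), Mul(-67, Rational(-1, 209))) = Add(Rational(164816, 200105), Rational(67, 209)) = Rational(47853579, 41821945)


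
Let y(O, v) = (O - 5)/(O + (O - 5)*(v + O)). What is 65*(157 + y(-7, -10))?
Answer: 2009605/197 ≈ 10201.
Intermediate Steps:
y(O, v) = (-5 + O)/(O + (-5 + O)*(O + v))
65*(157 + y(-7, -10)) = 65*(157 + (-5 - 7)/((-7)² - 5*(-10) - 4*(-7) - 7*(-10))) = 65*(157 - 12/(49 + 50 + 28 + 70)) = 65*(157 - 12/197) = 65*(30917/197) = 2009605/197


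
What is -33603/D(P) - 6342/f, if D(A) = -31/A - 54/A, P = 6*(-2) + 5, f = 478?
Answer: -56487354/20315 ≈ -2780.6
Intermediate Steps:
P = -7 (P = -12 + 5 = -7)
D(A) = -85/A
-33603/D(P) - 6342/f = -33603/((-85/(-7))) - 6342/478 = -33603/((-85*(-1/7))) - 6342*1/478 = -33603/85/7 - 3171/239 = -33603*7/85 - 3171/239 = -235221/85 - 3171/239 = -56487354/20315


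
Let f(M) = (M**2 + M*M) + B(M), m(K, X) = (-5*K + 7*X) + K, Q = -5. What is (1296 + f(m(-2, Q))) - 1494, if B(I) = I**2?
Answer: 1989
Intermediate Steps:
m(K, X) = -4*K + 7*X
f(M) = 3*M**2 (f(M) = (M**2 + M*M) + M**2 = (M**2 + M**2) + M**2 = 2*M**2 + M**2 = 3*M**2)
(1296 + f(m(-2, Q))) - 1494 = (1296 + 3*(-4*(-2) + 7*(-5))**2) - 1494 = (1296 + 3*(8 - 35)**2) - 1494 = (1296 + 3*(-27)**2) - 1494 = (1296 + 3*729) - 1494 = (1296 + 2187) - 1494 = 3483 - 1494 = 1989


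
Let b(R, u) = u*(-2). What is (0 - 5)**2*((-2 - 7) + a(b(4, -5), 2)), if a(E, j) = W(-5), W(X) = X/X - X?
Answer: -75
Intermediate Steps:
W(X) = 1 - X
b(R, u) = -2*u
a(E, j) = 6 (a(E, j) = 1 - 1*(-5) = 1 + 5 = 6)
(0 - 5)**2*((-2 - 7) + a(b(4, -5), 2)) = (0 - 5)**2*((-2 - 7) + 6) = (-5)**2*(-9 + 6) = 25*(-3) = -75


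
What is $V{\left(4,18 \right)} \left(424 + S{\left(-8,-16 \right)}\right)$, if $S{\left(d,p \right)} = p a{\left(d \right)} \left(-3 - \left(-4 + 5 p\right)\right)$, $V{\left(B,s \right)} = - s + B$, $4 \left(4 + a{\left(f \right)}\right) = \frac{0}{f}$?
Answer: $-78512$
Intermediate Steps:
$a{\left(f \right)} = -4$ ($a{\left(f \right)} = -4 + \frac{0 \frac{1}{f}}{4} = -4 + \frac{1}{4} \cdot 0 = -4 + 0 = -4$)
$V{\left(B,s \right)} = B - s$
$S{\left(d,p \right)} = - 4 p \left(1 - 5 p\right)$ ($S{\left(d,p \right)} = p \left(-4\right) \left(-3 - \left(-4 + 5 p\right)\right) = - 4 p \left(-3 - \left(-4 + 5 p\right)\right) = - 4 p \left(1 - 5 p\right)$)
$V{\left(4,18 \right)} \left(424 + S{\left(-8,-16 \right)}\right) = \left(4 - 18\right) \left(424 + 4 \left(-16\right) \left(-1 + 5 \left(-16\right)\right)\right) = \left(4 - 18\right) \left(424 + 4 \left(-16\right) \left(-1 - 80\right)\right) = - 14 \left(424 + 4 \left(-16\right) \left(-81\right)\right) = - 14 \left(424 + 5184\right) = \left(-14\right) 5608 = -78512$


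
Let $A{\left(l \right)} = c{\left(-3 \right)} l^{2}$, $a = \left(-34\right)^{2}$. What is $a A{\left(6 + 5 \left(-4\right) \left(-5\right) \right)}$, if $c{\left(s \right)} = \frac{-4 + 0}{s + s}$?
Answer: $\frac{25977632}{3} \approx 8.6592 \cdot 10^{6}$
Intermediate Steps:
$c{\left(s \right)} = - \frac{2}{s}$ ($c{\left(s \right)} = - \frac{4}{2 s} = - 4 \frac{1}{2 s} = - \frac{2}{s}$)
$a = 1156$
$A{\left(l \right)} = \frac{2 l^{2}}{3}$ ($A{\left(l \right)} = - \frac{2}{-3} l^{2} = \left(-2\right) \left(- \frac{1}{3}\right) l^{2} = \frac{2 l^{2}}{3}$)
$a A{\left(6 + 5 \left(-4\right) \left(-5\right) \right)} = 1156 \frac{2 \left(6 + 5 \left(-4\right) \left(-5\right)\right)^{2}}{3} = 1156 \frac{2 \left(6 - -100\right)^{2}}{3} = 1156 \frac{2 \left(6 + 100\right)^{2}}{3} = 1156 \frac{2 \cdot 106^{2}}{3} = 1156 \cdot \frac{2}{3} \cdot 11236 = 1156 \cdot \frac{22472}{3} = \frac{25977632}{3}$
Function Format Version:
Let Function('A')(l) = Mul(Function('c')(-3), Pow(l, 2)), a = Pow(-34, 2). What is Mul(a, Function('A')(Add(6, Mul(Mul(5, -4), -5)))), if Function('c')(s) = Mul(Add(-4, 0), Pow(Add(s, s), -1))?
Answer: Rational(25977632, 3) ≈ 8.6592e+6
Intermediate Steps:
Function('c')(s) = Mul(-2, Pow(s, -1)) (Function('c')(s) = Mul(-4, Pow(Mul(2, s), -1)) = Mul(-4, Mul(Rational(1, 2), Pow(s, -1))) = Mul(-2, Pow(s, -1)))
a = 1156
Function('A')(l) = Mul(Rational(2, 3), Pow(l, 2)) (Function('A')(l) = Mul(Mul(-2, Pow(-3, -1)), Pow(l, 2)) = Mul(Mul(-2, Rational(-1, 3)), Pow(l, 2)) = Mul(Rational(2, 3), Pow(l, 2)))
Mul(a, Function('A')(Add(6, Mul(Mul(5, -4), -5)))) = Mul(1156, Mul(Rational(2, 3), Pow(Add(6, Mul(Mul(5, -4), -5)), 2))) = Mul(1156, Mul(Rational(2, 3), Pow(Add(6, Mul(-20, -5)), 2))) = Mul(1156, Mul(Rational(2, 3), Pow(Add(6, 100), 2))) = Mul(1156, Mul(Rational(2, 3), Pow(106, 2))) = Mul(1156, Mul(Rational(2, 3), 11236)) = Mul(1156, Rational(22472, 3)) = Rational(25977632, 3)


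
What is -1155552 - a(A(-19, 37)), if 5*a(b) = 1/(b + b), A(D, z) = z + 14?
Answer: -589331521/510 ≈ -1.1556e+6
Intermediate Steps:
A(D, z) = 14 + z
a(b) = 1/(10*b) (a(b) = 1/(5*(b + b)) = 1/(5*((2*b))) = (1/(2*b))/5 = 1/(10*b))
-1155552 - a(A(-19, 37)) = -1155552 - 1/(10*(14 + 37)) = -1155552 - 1/(10*51) = -1155552 - 1*1/510 = -1155552 - 1/510 = -589331521/510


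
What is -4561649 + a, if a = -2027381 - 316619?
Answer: -6905649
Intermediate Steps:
a = -2344000
-4561649 + a = -4561649 - 2344000 = -6905649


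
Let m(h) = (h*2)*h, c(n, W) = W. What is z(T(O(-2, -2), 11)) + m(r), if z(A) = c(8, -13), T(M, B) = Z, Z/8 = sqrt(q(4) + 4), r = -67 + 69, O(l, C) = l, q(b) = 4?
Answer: -5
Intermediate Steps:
r = 2
Z = 16*sqrt(2) (Z = 8*sqrt(4 + 4) = 8*sqrt(8) = 8*(2*sqrt(2)) = 16*sqrt(2) ≈ 22.627)
T(M, B) = 16*sqrt(2)
z(A) = -13
m(h) = 2*h**2 (m(h) = (2*h)*h = 2*h**2)
z(T(O(-2, -2), 11)) + m(r) = -13 + 2*2**2 = -13 + 2*4 = -13 + 8 = -5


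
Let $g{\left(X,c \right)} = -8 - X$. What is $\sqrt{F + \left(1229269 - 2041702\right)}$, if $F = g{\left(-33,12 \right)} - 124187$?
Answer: $i \sqrt{936595} \approx 967.78 i$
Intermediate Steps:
$F = -124162$ ($F = \left(-8 - -33\right) - 124187 = \left(-8 + 33\right) - 124187 = 25 - 124187 = -124162$)
$\sqrt{F + \left(1229269 - 2041702\right)} = \sqrt{-124162 + \left(1229269 - 2041702\right)} = \sqrt{-124162 - 812433} = \sqrt{-936595} = i \sqrt{936595}$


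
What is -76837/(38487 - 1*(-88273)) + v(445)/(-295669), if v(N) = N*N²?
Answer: -11192952123953/37479002440 ≈ -298.65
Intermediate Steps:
v(N) = N³
-76837/(38487 - 1*(-88273)) + v(445)/(-295669) = -76837/(38487 - 1*(-88273)) + 445³/(-295669) = -76837/(38487 + 88273) + 88121125*(-1/295669) = -76837/126760 - 88121125/295669 = -11192952123953/37479002440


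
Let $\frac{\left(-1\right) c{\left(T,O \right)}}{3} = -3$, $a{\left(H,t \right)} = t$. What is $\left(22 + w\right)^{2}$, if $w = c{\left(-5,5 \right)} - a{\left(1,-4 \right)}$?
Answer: $1225$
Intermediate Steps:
$c{\left(T,O \right)} = 9$ ($c{\left(T,O \right)} = \left(-3\right) \left(-3\right) = 9$)
$w = 13$ ($w = 9 - -4 = 9 + 4 = 13$)
$\left(22 + w\right)^{2} = \left(22 + 13\right)^{2} = 35^{2} = 1225$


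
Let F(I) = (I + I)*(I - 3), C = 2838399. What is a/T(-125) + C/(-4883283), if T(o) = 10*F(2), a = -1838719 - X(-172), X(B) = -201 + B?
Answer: 1496175038993/32555220 ≈ 45958.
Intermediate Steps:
F(I) = 2*I*(-3 + I) (F(I) = (2*I)*(-3 + I) = 2*I*(-3 + I))
a = -1838346 (a = -1838719 - (-201 - 172) = -1838719 - 1*(-373) = -1838719 + 373 = -1838346)
T(o) = -40 (T(o) = 10*(2*2*(-3 + 2)) = 10*(2*2*(-1)) = 10*(-4) = -40)
a/T(-125) + C/(-4883283) = -1838346/(-40) + 2838399/(-4883283) = -1838346*(-1/40) + 2838399*(-1/4883283) = 919173/20 - 946133/1627761 = 1496175038993/32555220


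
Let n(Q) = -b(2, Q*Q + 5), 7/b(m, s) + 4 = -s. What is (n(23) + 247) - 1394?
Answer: -617079/538 ≈ -1147.0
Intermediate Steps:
b(m, s) = 7/(-4 - s)
n(Q) = 7/(9 + Q²) (n(Q) = -(-7)/(4 + (Q*Q + 5)) = -(-7)/(4 + (Q² + 5)) = -(-7)/(4 + (5 + Q²)) = -(-7)/(9 + Q²) = 7/(9 + Q²))
(n(23) + 247) - 1394 = (7/(9 + 23²) + 247) - 1394 = (7/(9 + 529) + 247) - 1394 = (7/538 + 247) - 1394 = 132893/538 - 1394 = -617079/538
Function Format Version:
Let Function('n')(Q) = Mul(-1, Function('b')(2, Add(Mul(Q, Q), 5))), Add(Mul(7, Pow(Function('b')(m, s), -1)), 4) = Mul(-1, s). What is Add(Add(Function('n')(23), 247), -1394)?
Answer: Rational(-617079, 538) ≈ -1147.0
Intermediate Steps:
Function('b')(m, s) = Mul(7, Pow(Add(-4, Mul(-1, s)), -1))
Function('n')(Q) = Mul(7, Pow(Add(9, Pow(Q, 2)), -1)) (Function('n')(Q) = Mul(-1, Mul(-7, Pow(Add(4, Add(Mul(Q, Q), 5)), -1))) = Mul(-1, Mul(-7, Pow(Add(4, Add(Pow(Q, 2), 5)), -1))) = Mul(-1, Mul(-7, Pow(Add(4, Add(5, Pow(Q, 2))), -1))) = Mul(-1, Mul(-7, Pow(Add(9, Pow(Q, 2)), -1))) = Mul(7, Pow(Add(9, Pow(Q, 2)), -1)))
Add(Add(Function('n')(23), 247), -1394) = Add(Add(Mul(7, Pow(Add(9, Pow(23, 2)), -1)), 247), -1394) = Add(Add(Mul(7, Pow(Add(9, 529), -1)), 247), -1394) = Add(Add(Mul(7, Pow(538, -1)), 247), -1394) = Add(Add(Mul(7, Rational(1, 538)), 247), -1394) = Add(Add(Rational(7, 538), 247), -1394) = Add(Rational(132893, 538), -1394) = Rational(-617079, 538)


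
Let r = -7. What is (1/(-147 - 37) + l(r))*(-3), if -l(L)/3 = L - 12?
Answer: -31461/184 ≈ -170.98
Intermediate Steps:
l(L) = 36 - 3*L (l(L) = -3*(L - 12) = -3*(-12 + L) = 36 - 3*L)
(1/(-147 - 37) + l(r))*(-3) = (1/(-147 - 37) + (36 - 3*(-7)))*(-3) = (1/(-184) + (36 + 21))*(-3) = (-1/184 + 57)*(-3) = (10487/184)*(-3) = -31461/184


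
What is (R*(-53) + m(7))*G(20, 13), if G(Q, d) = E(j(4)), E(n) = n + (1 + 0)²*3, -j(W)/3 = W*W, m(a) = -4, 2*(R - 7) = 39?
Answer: 126765/2 ≈ 63383.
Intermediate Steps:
R = 53/2 (R = 7 + (½)*39 = 7 + 39/2 = 53/2 ≈ 26.500)
j(W) = -3*W² (j(W) = -3*W*W = -3*W²)
E(n) = 3 + n (E(n) = n + 1²*3 = n + 1*3 = n + 3 = 3 + n)
G(Q, d) = -45 (G(Q, d) = 3 - 3*4² = 3 - 3*16 = 3 - 48 = -45)
(R*(-53) + m(7))*G(20, 13) = ((53/2)*(-53) - 4)*(-45) = (-2809/2 - 4)*(-45) = -2817/2*(-45) = 126765/2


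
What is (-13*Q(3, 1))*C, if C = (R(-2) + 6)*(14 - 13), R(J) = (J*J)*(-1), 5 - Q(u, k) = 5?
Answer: 0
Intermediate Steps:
Q(u, k) = 0 (Q(u, k) = 5 - 1*5 = 5 - 5 = 0)
R(J) = -J² (R(J) = J²*(-1) = -J²)
C = 2 (C = (-1*(-2)² + 6)*(14 - 13) = (-1*4 + 6)*1 = (-4 + 6)*1 = 2*1 = 2)
(-13*Q(3, 1))*C = -13*0*2 = 0*2 = 0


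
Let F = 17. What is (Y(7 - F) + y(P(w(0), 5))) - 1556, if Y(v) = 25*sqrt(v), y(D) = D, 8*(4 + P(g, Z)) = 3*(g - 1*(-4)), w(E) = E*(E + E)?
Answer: -3117/2 + 25*I*sqrt(10) ≈ -1558.5 + 79.057*I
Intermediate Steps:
w(E) = 2*E**2 (w(E) = E*(2*E) = 2*E**2)
P(g, Z) = -5/2 + 3*g/8 (P(g, Z) = -4 + (3*(g - 1*(-4)))/8 = -4 + (3*(g + 4))/8 = -4 + (3*(4 + g))/8 = -4 + (12 + 3*g)/8 = -4 + (3/2 + 3*g/8) = -5/2 + 3*g/8)
(Y(7 - F) + y(P(w(0), 5))) - 1556 = (25*sqrt(7 - 1*17) + (-5/2 + 3*(2*0**2)/8)) - 1556 = (25*sqrt(7 - 17) + (-5/2 + 3*(2*0)/8)) - 1556 = (25*sqrt(-10) + (-5/2 + (3/8)*0)) - 1556 = (25*(I*sqrt(10)) + (-5/2 + 0)) - 1556 = (25*I*sqrt(10) - 5/2) - 1556 = (-5/2 + 25*I*sqrt(10)) - 1556 = -3117/2 + 25*I*sqrt(10)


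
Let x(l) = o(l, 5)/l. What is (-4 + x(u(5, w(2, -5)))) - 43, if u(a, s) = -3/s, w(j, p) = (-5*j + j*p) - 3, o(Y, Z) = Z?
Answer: -26/3 ≈ -8.6667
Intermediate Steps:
w(j, p) = -3 - 5*j + j*p
x(l) = 5/l
(-4 + x(u(5, w(2, -5)))) - 43 = (-4 + 5/((-3/(-3 - 5*2 + 2*(-5))))) - 43 = (-4 + 5/((-3/(-3 - 10 - 10)))) - 43 = (-4 + 5/((-3/(-23)))) - 43 = (-4 + 5/((-3*(-1/23)))) - 43 = (-4 + 5/(3/23)) - 43 = (-4 + 5*(23/3)) - 43 = (-4 + 115/3) - 43 = 103/3 - 43 = -26/3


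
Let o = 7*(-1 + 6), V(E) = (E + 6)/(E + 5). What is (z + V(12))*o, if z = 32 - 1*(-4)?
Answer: 22050/17 ≈ 1297.1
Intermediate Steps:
V(E) = (6 + E)/(5 + E)
z = 36 (z = 32 + 4 = 36)
o = 35 (o = 7*5 = 35)
(z + V(12))*o = (36 + (6 + 12)/(5 + 12))*35 = (36 + 18/17)*35 = (630/17)*35 = 22050/17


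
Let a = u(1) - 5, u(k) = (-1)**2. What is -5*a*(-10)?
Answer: -200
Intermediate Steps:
u(k) = 1
a = -4 (a = 1 - 5 = -4)
-5*a*(-10) = -5*(-4)*(-10) = 20*(-10) = -200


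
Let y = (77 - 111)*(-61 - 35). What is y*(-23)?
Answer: -75072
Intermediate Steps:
y = 3264 (y = -34*(-96) = 3264)
y*(-23) = 3264*(-23) = -75072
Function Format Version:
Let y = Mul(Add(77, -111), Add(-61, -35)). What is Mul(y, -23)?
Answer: -75072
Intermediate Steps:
y = 3264 (y = Mul(-34, -96) = 3264)
Mul(y, -23) = Mul(3264, -23) = -75072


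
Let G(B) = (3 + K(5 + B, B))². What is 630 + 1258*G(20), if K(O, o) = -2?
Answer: 1888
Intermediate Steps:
G(B) = 1 (G(B) = (3 - 2)² = 1² = 1)
630 + 1258*G(20) = 630 + 1258*1 = 630 + 1258 = 1888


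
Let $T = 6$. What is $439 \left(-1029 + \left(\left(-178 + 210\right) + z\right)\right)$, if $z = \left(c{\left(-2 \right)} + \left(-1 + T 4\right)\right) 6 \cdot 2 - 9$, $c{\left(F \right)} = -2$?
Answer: $-331006$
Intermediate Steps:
$z = 243$ ($z = \left(-2 + \left(-1 + 6 \cdot 4\right)\right) 6 \cdot 2 - 9 = \left(-2 + \left(-1 + 24\right)\right) 6 \cdot 2 - 9 = \left(-2 + 23\right) 6 \cdot 2 - 9 = 21 \cdot 6 \cdot 2 - 9 = 126 \cdot 2 - 9 = 252 - 9 = 243$)
$439 \left(-1029 + \left(\left(-178 + 210\right) + z\right)\right) = 439 \left(-1029 + \left(\left(-178 + 210\right) + 243\right)\right) = 439 \left(-1029 + \left(32 + 243\right)\right) = 439 \left(-1029 + 275\right) = 439 \left(-754\right) = -331006$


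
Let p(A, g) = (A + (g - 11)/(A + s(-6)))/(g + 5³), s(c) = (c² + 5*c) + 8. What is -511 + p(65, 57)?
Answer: -7341977/14378 ≈ -510.64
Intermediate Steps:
s(c) = 8 + c² + 5*c
p(A, g) = (A + (-11 + g)/(14 + A))/(125 + g) (p(A, g) = (A + (g - 11)/(A + (8 + (-6)² + 5*(-6))))/(g + 5³) = (A + (-11 + g)/(A + (8 + 36 - 30)))/(g + 125) = (A + (-11 + g)/(A + 14))/(125 + g) = (A + (-11 + g)/(14 + A))/(125 + g))
-511 + p(65, 57) = -511 + (-11 + 57 + 65² + 14*65)/(1750 + 14*57 + 125*65 + 65*57) = -511 + (-11 + 57 + 4225 + 910)/(1750 + 798 + 8125 + 3705) = -511 + 5181/14378 = -7341977/14378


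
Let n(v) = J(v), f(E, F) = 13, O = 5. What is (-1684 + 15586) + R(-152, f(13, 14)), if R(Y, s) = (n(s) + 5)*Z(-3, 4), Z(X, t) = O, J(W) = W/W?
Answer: 13932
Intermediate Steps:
J(W) = 1
Z(X, t) = 5
n(v) = 1
R(Y, s) = 30 (R(Y, s) = (1 + 5)*5 = 6*5 = 30)
(-1684 + 15586) + R(-152, f(13, 14)) = (-1684 + 15586) + 30 = 13902 + 30 = 13932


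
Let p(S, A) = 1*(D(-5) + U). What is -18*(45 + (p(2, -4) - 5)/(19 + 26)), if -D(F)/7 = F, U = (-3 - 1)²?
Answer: -4142/5 ≈ -828.40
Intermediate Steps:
U = 16 (U = (-4)² = 16)
D(F) = -7*F
p(S, A) = 51 (p(S, A) = 1*(-7*(-5) + 16) = 1*(35 + 16) = 1*51 = 51)
-18*(45 + (p(2, -4) - 5)/(19 + 26)) = -18*(45 + (51 - 5)/(19 + 26)) = -18*(45 + 46/45) = -18*2071/45 = -4142/5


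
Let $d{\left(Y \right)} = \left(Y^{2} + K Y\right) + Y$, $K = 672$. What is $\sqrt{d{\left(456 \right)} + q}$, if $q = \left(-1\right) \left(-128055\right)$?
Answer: $3 \sqrt{71431} \approx 801.8$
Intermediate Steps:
$q = 128055$
$d{\left(Y \right)} = Y^{2} + 673 Y$ ($d{\left(Y \right)} = \left(Y^{2} + 672 Y\right) + Y = Y^{2} + 673 Y$)
$\sqrt{d{\left(456 \right)} + q} = \sqrt{456 \left(673 + 456\right) + 128055} = \sqrt{456 \cdot 1129 + 128055} = \sqrt{514824 + 128055} = \sqrt{642879} = 3 \sqrt{71431}$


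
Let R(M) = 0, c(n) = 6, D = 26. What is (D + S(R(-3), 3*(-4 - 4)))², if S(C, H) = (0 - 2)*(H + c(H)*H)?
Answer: 131044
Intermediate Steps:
S(C, H) = -14*H (S(C, H) = (0 - 2)*(H + 6*H) = -14*H)
(D + S(R(-3), 3*(-4 - 4)))² = (26 - 42*(-4 - 4))² = (26 - 42*(-8))² = (26 - 14*(-24))² = (26 + 336)² = 362² = 131044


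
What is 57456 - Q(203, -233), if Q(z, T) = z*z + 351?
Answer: 15896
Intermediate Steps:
Q(z, T) = 351 + z**2 (Q(z, T) = z**2 + 351 = 351 + z**2)
57456 - Q(203, -233) = 57456 - (351 + 203**2) = 57456 - (351 + 41209) = 57456 - 1*41560 = 57456 - 41560 = 15896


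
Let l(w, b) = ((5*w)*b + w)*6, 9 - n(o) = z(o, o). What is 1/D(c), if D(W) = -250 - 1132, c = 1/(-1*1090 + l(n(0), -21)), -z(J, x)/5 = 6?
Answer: -1/1382 ≈ -0.00072359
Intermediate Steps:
z(J, x) = -30 (z(J, x) = -5*6 = -30)
n(o) = 39 (n(o) = 9 - 1*(-30) = 9 + 30 = 39)
l(w, b) = 6*w + 30*b*w (l(w, b) = (5*b*w + w)*6 = (w + 5*b*w)*6 = 6*w + 30*b*w)
c = -1/25426 (c = 1/(-1*1090 + 6*39*(1 + 5*(-21))) = 1/(-1090 + 6*39*(1 - 105)) = 1/(-1090 + 6*39*(-104)) = 1/(-1090 - 24336) = 1/(-25426) = -1/25426 ≈ -3.9330e-5)
D(W) = -1382
1/D(c) = 1/(-1382) = -1/1382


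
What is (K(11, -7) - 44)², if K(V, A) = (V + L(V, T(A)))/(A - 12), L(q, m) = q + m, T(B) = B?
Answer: 724201/361 ≈ 2006.1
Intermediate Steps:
L(q, m) = m + q
K(V, A) = (A + 2*V)/(-12 + A) (K(V, A) = (V + (A + V))/(A - 12) = (A + 2*V)/(-12 + A))
(K(11, -7) - 44)² = ((-7 + 2*11)/(-12 - 7) - 44)² = ((-7 + 22)/(-19) - 44)² = (-1/19*15 - 44)² = (-15/19 - 44)² = (-851/19)² = 724201/361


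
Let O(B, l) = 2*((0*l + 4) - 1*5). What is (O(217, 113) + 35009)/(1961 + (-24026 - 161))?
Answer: -35007/22226 ≈ -1.5750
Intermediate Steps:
O(B, l) = -2 (O(B, l) = 2*((0 + 4) - 5) = 2*(4 - 5) = 2*(-1) = -2)
(O(217, 113) + 35009)/(1961 + (-24026 - 161)) = (-2 + 35009)/(1961 + (-24026 - 161)) = 35007/(1961 - 24187) = 35007/(-22226) = 35007*(-1/22226) = -35007/22226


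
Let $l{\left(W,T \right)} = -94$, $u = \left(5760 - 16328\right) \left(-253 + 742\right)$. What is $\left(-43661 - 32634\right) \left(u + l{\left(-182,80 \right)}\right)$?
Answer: $394280810570$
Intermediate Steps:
$u = -5167752$ ($u = \left(-10568\right) 489 = -5167752$)
$\left(-43661 - 32634\right) \left(u + l{\left(-182,80 \right)}\right) = \left(-43661 - 32634\right) \left(-5167752 - 94\right) = \left(-76295\right) \left(-5167846\right) = 394280810570$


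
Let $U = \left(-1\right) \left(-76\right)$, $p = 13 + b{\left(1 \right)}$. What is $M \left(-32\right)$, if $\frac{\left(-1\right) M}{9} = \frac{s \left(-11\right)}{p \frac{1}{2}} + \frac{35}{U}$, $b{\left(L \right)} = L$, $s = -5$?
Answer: $\frac{318600}{133} \approx 2395.5$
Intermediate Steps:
$p = 14$ ($p = 13 + 1 = 14$)
$U = 76$
$M = - \frac{39825}{532}$ ($M = - 9 \left(\frac{\left(-5\right) \left(-11\right)}{14 \cdot \frac{1}{2}} + \frac{35}{76}\right) = - 9 \left(\frac{55}{14 \cdot \frac{1}{2}} + 35 \cdot \frac{1}{76}\right) = - 9 \left(\frac{55}{7} + \frac{35}{76}\right) = \left(-9\right) \frac{4425}{532} = - \frac{39825}{532} \approx -74.859$)
$M \left(-32\right) = \left(- \frac{39825}{532}\right) \left(-32\right) = \frac{318600}{133}$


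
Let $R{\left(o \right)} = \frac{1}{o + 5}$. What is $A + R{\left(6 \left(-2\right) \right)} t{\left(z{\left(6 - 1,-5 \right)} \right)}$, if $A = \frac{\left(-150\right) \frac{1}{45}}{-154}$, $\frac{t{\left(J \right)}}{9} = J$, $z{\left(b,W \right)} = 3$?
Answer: $- \frac{886}{231} \approx -3.8355$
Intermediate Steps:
$t{\left(J \right)} = 9 J$
$R{\left(o \right)} = \frac{1}{5 + o}$
$A = \frac{5}{231}$ ($A = \left(-150\right) \frac{1}{45} \left(- \frac{1}{154}\right) = \left(- \frac{10}{3}\right) \left(- \frac{1}{154}\right) = \frac{5}{231} \approx 0.021645$)
$A + R{\left(6 \left(-2\right) \right)} t{\left(z{\left(6 - 1,-5 \right)} \right)} = \frac{5}{231} + \frac{9 \cdot 3}{5 + 6 \left(-2\right)} = \frac{5}{231} + \frac{1}{5 - 12} \cdot 27 = \frac{5}{231} + \frac{1}{-7} \cdot 27 = \frac{5}{231} - \frac{27}{7} = - \frac{886}{231}$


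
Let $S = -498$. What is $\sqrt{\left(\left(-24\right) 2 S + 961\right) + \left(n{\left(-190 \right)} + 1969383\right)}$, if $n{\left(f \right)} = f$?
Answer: $9 \sqrt{24618} \approx 1412.1$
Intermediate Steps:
$\sqrt{\left(\left(-24\right) 2 S + 961\right) + \left(n{\left(-190 \right)} + 1969383\right)} = \sqrt{\left(\left(-24\right) 2 \left(-498\right) + 961\right) + \left(-190 + 1969383\right)} = \sqrt{\left(\left(-48\right) \left(-498\right) + 961\right) + 1969193} = \sqrt{\left(23904 + 961\right) + 1969193} = \sqrt{24865 + 1969193} = \sqrt{1994058} = 9 \sqrt{24618}$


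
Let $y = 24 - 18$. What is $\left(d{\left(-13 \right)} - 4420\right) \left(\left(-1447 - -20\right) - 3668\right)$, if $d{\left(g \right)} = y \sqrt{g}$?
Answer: $22519900 - 30570 i \sqrt{13} \approx 2.252 \cdot 10^{7} - 1.1022 \cdot 10^{5} i$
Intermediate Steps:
$y = 6$ ($y = 24 - 18 = 6$)
$d{\left(g \right)} = 6 \sqrt{g}$
$\left(d{\left(-13 \right)} - 4420\right) \left(\left(-1447 - -20\right) - 3668\right) = \left(6 \sqrt{-13} - 4420\right) \left(\left(-1447 - -20\right) - 3668\right) = \left(6 i \sqrt{13} - 4420\right) \left(\left(-1447 + 20\right) - 3668\right) = \left(6 i \sqrt{13} - 4420\right) \left(-1427 - 3668\right) = \left(-4420 + 6 i \sqrt{13}\right) \left(-5095\right) = 22519900 - 30570 i \sqrt{13}$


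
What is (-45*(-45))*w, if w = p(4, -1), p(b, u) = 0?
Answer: 0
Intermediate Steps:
w = 0
(-45*(-45))*w = -45*(-45)*0 = 2025*0 = 0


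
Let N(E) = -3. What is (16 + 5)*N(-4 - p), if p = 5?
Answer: -63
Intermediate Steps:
(16 + 5)*N(-4 - p) = (16 + 5)*(-3) = 21*(-3) = -63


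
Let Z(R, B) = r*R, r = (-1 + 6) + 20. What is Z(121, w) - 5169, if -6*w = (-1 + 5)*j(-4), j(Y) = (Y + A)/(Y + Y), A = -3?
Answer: -2144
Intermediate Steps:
r = 25 (r = 5 + 20 = 25)
j(Y) = (-3 + Y)/(2*Y) (j(Y) = (Y - 3)/(Y + Y) = (-3 + Y)/((2*Y)) = (-3 + Y)*(1/(2*Y)) = (-3 + Y)/(2*Y))
w = -7/12 (w = -(-1 + 5)*(½)*(-3 - 4)/(-4)/6 = -2*(½)*(-¼)*(-7)/3 = -2*7/(3*8) = -⅙*7/2 = -7/12 ≈ -0.58333)
Z(R, B) = 25*R
Z(121, w) - 5169 = 25*121 - 5169 = 3025 - 5169 = -2144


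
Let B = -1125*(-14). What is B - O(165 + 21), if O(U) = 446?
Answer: 15304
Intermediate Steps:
B = 15750
B - O(165 + 21) = 15750 - 1*446 = 15750 - 446 = 15304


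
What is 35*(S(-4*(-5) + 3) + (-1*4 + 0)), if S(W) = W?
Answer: 665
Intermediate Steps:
35*(S(-4*(-5) + 3) + (-1*4 + 0)) = 35*((-4*(-5) + 3) + (-1*4 + 0)) = 35*((20 + 3) + (-4 + 0)) = 35*(23 - 4) = 35*19 = 665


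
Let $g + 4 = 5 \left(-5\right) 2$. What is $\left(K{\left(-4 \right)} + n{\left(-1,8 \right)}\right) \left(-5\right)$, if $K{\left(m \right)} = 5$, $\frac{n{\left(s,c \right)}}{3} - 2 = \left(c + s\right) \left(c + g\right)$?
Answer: $4775$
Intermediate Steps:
$g = -54$ ($g = -4 + 5 \left(-5\right) 2 = -4 - 50 = -54$)
$n{\left(s,c \right)} = 6 + 3 \left(-54 + c\right) \left(c + s\right)$ ($n{\left(s,c \right)} = 6 + 3 \left(c + s\right) \left(c - 54\right) = 6 + 3 \left(c + s\right) \left(-54 + c\right) = 6 + 3 \left(-54 + c\right) \left(c + s\right)$)
$\left(K{\left(-4 \right)} + n{\left(-1,8 \right)}\right) \left(-5\right) = \left(5 + \left(6 - 1296 - -162 + 3 \cdot 8^{2} + 3 \cdot 8 \left(-1\right)\right)\right) \left(-5\right) = \left(5 + \left(6 - 1296 + 162 + 3 \cdot 64 - 24\right)\right) \left(-5\right) = \left(5 + \left(6 - 1296 + 162 + 192 - 24\right)\right) \left(-5\right) = \left(5 - 960\right) \left(-5\right) = \left(-955\right) \left(-5\right) = 4775$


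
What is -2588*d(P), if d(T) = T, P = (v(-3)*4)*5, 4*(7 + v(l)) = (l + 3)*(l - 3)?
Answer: 362320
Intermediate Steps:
v(l) = -7 + (-3 + l)*(3 + l)/4 (v(l) = -7 + ((l + 3)*(l - 3))/4 = -7 + ((3 + l)*(-3 + l))/4 = -7 + ((-3 + l)*(3 + l))/4 = -7 + (-3 + l)*(3 + l)/4)
P = -140 (P = ((-37/4 + (¼)*(-3)²)*4)*5 = ((-37/4 + (¼)*9)*4)*5 = ((-37/4 + 9/4)*4)*5 = -7*4*5 = -28*5 = -140)
-2588*d(P) = -2588*(-140) = 362320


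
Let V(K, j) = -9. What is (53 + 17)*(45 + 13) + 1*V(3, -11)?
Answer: 4051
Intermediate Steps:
(53 + 17)*(45 + 13) + 1*V(3, -11) = (53 + 17)*(45 + 13) + 1*(-9) = 70*58 - 9 = 4060 - 9 = 4051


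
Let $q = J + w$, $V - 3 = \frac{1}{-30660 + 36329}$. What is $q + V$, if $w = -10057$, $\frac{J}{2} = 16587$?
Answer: $\frac{131067281}{5669} \approx 23120.0$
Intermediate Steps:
$J = 33174$ ($J = 2 \cdot 16587 = 33174$)
$V = \frac{17008}{5669}$ ($V = 3 + \frac{1}{-30660 + 36329} = 3 + \frac{1}{5669} = \frac{17008}{5669} \approx 3.0002$)
$q = 23117$ ($q = 33174 - 10057 = 23117$)
$q + V = 23117 + \frac{17008}{5669} = \frac{131067281}{5669}$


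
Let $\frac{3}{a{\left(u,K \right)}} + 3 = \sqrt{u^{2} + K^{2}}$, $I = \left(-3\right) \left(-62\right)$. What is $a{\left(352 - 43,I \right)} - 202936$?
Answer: $- \frac{2932831071}{14452} + \frac{\sqrt{14453}}{14452} \approx -2.0294 \cdot 10^{5}$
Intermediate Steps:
$I = 186$
$a{\left(u,K \right)} = \frac{3}{-3 + \sqrt{K^{2} + u^{2}}}$ ($a{\left(u,K \right)} = \frac{3}{-3 + \sqrt{u^{2} + K^{2}}} = \frac{3}{-3 + \sqrt{K^{2} + u^{2}}}$)
$a{\left(352 - 43,I \right)} - 202936 = \frac{3}{-3 + \sqrt{186^{2} + \left(352 - 43\right)^{2}}} - 202936 = \frac{3}{-3 + \sqrt{34596 + 309^{2}}} - 202936 = \frac{3}{-3 + \sqrt{34596 + 95481}} - 202936 = \frac{3}{-3 + \sqrt{130077}} - 202936 = \frac{3}{-3 + 3 \sqrt{14453}} - 202936 = -202936 + \frac{3}{-3 + 3 \sqrt{14453}}$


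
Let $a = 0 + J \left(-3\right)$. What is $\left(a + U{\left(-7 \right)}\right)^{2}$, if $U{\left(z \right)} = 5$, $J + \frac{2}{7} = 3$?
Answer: $\frac{484}{49} \approx 9.8775$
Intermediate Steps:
$J = \frac{19}{7}$ ($J = - \frac{2}{7} + 3 = \frac{19}{7} \approx 2.7143$)
$a = - \frac{57}{7}$ ($a = 0 + \frac{19}{7} \left(-3\right) = 0 - \frac{57}{7} = - \frac{57}{7} \approx -8.1429$)
$\left(a + U{\left(-7 \right)}\right)^{2} = \left(- \frac{57}{7} + 5\right)^{2} = \left(- \frac{22}{7}\right)^{2} = \frac{484}{49}$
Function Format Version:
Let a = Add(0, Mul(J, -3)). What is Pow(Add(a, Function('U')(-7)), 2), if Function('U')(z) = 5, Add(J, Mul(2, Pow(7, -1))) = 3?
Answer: Rational(484, 49) ≈ 9.8775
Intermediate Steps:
J = Rational(19, 7) (J = Add(Rational(-2, 7), 3) = Rational(19, 7) ≈ 2.7143)
a = Rational(-57, 7) (a = Add(0, Mul(Rational(19, 7), -3)) = Add(0, Rational(-57, 7)) = Rational(-57, 7) ≈ -8.1429)
Pow(Add(a, Function('U')(-7)), 2) = Pow(Add(Rational(-57, 7), 5), 2) = Pow(Rational(-22, 7), 2) = Rational(484, 49)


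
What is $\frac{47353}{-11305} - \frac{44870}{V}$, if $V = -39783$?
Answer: $- \frac{1376589049}{449746815} \approx -3.0608$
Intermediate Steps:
$\frac{47353}{-11305} - \frac{44870}{V} = \frac{47353}{-11305} - \frac{44870}{-39783} = 47353 \left(- \frac{1}{11305}\right) - - \frac{44870}{39783} = - \frac{47353}{11305} + \frac{44870}{39783} = - \frac{1376589049}{449746815}$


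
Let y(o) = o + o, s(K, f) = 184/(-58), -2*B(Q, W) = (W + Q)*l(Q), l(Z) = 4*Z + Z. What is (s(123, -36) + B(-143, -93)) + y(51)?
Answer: -2443864/29 ≈ -84271.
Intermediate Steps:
l(Z) = 5*Z
B(Q, W) = -5*Q*(Q + W)/2 (B(Q, W) = -(W + Q)*5*Q/2 = -(Q + W)*5*Q/2 = -5*Q*(Q + W)/2)
s(K, f) = -92/29 (s(K, f) = 184*(-1/58) = -92/29)
y(o) = 2*o
(s(123, -36) + B(-143, -93)) + y(51) = (-92/29 - 5/2*(-143)*(-143 - 93)) + 2*51 = (-92/29 - 5/2*(-143)*(-236)) + 102 = (-92/29 - 84370) + 102 = -2446822/29 + 102 = -2443864/29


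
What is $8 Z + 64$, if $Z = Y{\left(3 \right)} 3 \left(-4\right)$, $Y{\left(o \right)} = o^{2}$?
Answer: $-800$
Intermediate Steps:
$Z = -108$ ($Z = 3^{2} \cdot 3 \left(-4\right) = 9 \cdot 3 \left(-4\right) = 27 \left(-4\right) = -108$)
$8 Z + 64 = 8 \left(-108\right) + 64 = -864 + 64 = -800$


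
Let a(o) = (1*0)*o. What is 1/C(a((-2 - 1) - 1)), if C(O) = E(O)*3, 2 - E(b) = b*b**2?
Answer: 1/6 ≈ 0.16667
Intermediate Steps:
a(o) = 0 (a(o) = 0*o = 0)
E(b) = 2 - b**3 (E(b) = 2 - b*b**2 = 2 - b**3)
C(O) = 6 - 3*O**3 (C(O) = (2 - O**3)*3 = 6 - 3*O**3)
1/C(a((-2 - 1) - 1)) = 1/(6 - 3*0**3) = 1/(6 - 3*0) = 1/(6 + 0) = 1/6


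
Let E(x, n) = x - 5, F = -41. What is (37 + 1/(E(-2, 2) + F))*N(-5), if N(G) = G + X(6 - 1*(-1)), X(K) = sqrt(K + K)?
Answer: -8875/48 + 1775*sqrt(14)/48 ≈ -46.532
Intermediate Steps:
X(K) = sqrt(2)*sqrt(K) (X(K) = sqrt(2*K) = sqrt(2)*sqrt(K))
E(x, n) = -5 + x
N(G) = G + sqrt(14) (N(G) = G + sqrt(2)*sqrt(6 - 1*(-1)) = G + sqrt(2)*sqrt(6 + 1) = G + sqrt(2)*sqrt(7) = G + sqrt(14))
(37 + 1/(E(-2, 2) + F))*N(-5) = (37 + 1/((-5 - 2) - 41))*(-5 + sqrt(14)) = (37 + 1/(-7 - 41))*(-5 + sqrt(14)) = (37 + 1/(-48))*(-5 + sqrt(14)) = (37 - 1/48)*(-5 + sqrt(14)) = 1775*(-5 + sqrt(14))/48 = -8875/48 + 1775*sqrt(14)/48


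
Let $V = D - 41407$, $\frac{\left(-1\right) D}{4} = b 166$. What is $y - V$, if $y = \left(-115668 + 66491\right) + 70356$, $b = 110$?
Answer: $135626$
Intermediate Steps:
$y = 21179$ ($y = -49177 + 70356 = 21179$)
$D = -73040$ ($D = - 4 \cdot 110 \cdot 166 = \left(-4\right) 18260 = -73040$)
$V = -114447$ ($V = -73040 - 41407 = -114447$)
$y - V = 21179 - -114447 = 21179 + 114447 = 135626$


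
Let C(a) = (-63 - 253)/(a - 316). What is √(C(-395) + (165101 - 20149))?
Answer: 2*√326143/3 ≈ 380.73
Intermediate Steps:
C(a) = -316/(-316 + a)
√(C(-395) + (165101 - 20149)) = √(-316/(-316 - 395) + (165101 - 20149)) = √(-316/(-711) + 144952) = √(-316*(-1/711) + 144952) = √(4/9 + 144952) = √(1304572/9) = 2*√326143/3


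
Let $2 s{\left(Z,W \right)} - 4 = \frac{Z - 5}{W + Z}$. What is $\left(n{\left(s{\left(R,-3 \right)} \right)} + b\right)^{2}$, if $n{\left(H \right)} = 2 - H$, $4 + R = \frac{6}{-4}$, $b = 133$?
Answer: $\frac{20259001}{1156} \approx 17525.0$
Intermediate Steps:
$R = - \frac{11}{2}$ ($R = -4 + \frac{6}{-4} = -4 + 6 \left(- \frac{1}{4}\right) = -4 - \frac{3}{2} = - \frac{11}{2} \approx -5.5$)
$s{\left(Z,W \right)} = 2 + \frac{-5 + Z}{2 \left(W + Z\right)}$ ($s{\left(Z,W \right)} = 2 + \frac{\left(Z - 5\right) \frac{1}{W + Z}}{2} = 2 + \frac{\left(-5 + Z\right) \frac{1}{W + Z}}{2} = 2 + \frac{\frac{1}{W + Z} \left(-5 + Z\right)}{2} = 2 + \frac{-5 + Z}{2 \left(W + Z\right)}$)
$\left(n{\left(s{\left(R,-3 \right)} \right)} + b\right)^{2} = \left(\left(2 - \frac{-5 + 4 \left(-3\right) + 5 \left(- \frac{11}{2}\right)}{2 \left(-3 - \frac{11}{2}\right)}\right) + 133\right)^{2} = \left(\left(2 - \frac{-5 - 12 - \frac{55}{2}}{2 \left(- \frac{17}{2}\right)}\right) + 133\right)^{2} = \left(\left(2 - \frac{1}{2} \left(- \frac{2}{17}\right) \left(- \frac{89}{2}\right)\right) + 133\right)^{2} = \left(\left(2 - \frac{89}{34}\right) + 133\right)^{2} = \left(- \frac{21}{34} + 133\right)^{2} = \left(\frac{4501}{34}\right)^{2} = \frac{20259001}{1156}$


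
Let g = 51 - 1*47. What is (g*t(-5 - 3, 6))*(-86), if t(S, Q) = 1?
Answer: -344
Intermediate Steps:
g = 4 (g = 51 - 47 = 4)
(g*t(-5 - 3, 6))*(-86) = (4*1)*(-86) = 4*(-86) = -344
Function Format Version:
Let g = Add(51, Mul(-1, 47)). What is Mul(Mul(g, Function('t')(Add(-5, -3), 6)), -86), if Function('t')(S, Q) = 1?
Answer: -344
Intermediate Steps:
g = 4 (g = Add(51, -47) = 4)
Mul(Mul(g, Function('t')(Add(-5, -3), 6)), -86) = Mul(Mul(4, 1), -86) = Mul(4, -86) = -344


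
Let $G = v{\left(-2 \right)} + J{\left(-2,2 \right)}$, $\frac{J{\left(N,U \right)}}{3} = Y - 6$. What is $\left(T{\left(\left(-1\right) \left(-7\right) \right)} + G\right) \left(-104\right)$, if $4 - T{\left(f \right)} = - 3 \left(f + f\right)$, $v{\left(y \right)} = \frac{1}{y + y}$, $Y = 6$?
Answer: $-4758$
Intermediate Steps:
$J{\left(N,U \right)} = 0$ ($J{\left(N,U \right)} = 3 \left(6 - 6\right) = 3 \cdot 0 = 0$)
$v{\left(y \right)} = \frac{1}{2 y}$
$T{\left(f \right)} = 4 + 6 f$ ($T{\left(f \right)} = 4 - - 3 \left(f + f\right) = 4 - - 3 \cdot 2 f = 4 - - 6 f = 4 + 6 f$)
$G = - \frac{1}{4}$ ($G = \frac{1}{2 \left(-2\right)} + 0 = \frac{1}{2} \left(- \frac{1}{2}\right) + 0 = - \frac{1}{4} + 0 = - \frac{1}{4} \approx -0.25$)
$\left(T{\left(\left(-1\right) \left(-7\right) \right)} + G\right) \left(-104\right) = \left(\left(4 + 6 \left(\left(-1\right) \left(-7\right)\right)\right) - \frac{1}{4}\right) \left(-104\right) = \left(\left(4 + 6 \cdot 7\right) - \frac{1}{4}\right) \left(-104\right) = \left(\left(4 + 42\right) - \frac{1}{4}\right) \left(-104\right) = \left(46 - \frac{1}{4}\right) \left(-104\right) = \frac{183}{4} \left(-104\right) = -4758$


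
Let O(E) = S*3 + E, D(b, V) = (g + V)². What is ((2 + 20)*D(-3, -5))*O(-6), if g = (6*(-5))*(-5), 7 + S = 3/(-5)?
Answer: -13321440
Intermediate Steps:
S = -38/5 (S = -7 + 3/(-5) = -7 + 3*(-⅕) = -7 - ⅗ = -38/5 ≈ -7.6000)
g = 150 (g = -30*(-5) = 150)
D(b, V) = (150 + V)²
O(E) = -114/5 + E (O(E) = -38/5*3 + E = -114/5 + E)
((2 + 20)*D(-3, -5))*O(-6) = ((2 + 20)*(150 - 5)²)*(-114/5 - 6) = (22*145²)*(-144/5) = (22*21025)*(-144/5) = 462550*(-144/5) = -13321440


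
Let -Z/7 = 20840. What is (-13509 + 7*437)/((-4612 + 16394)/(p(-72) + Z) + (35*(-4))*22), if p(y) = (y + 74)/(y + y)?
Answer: 54880061225/16175600092 ≈ 3.3928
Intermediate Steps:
Z = -145880 (Z = -7*20840 = -145880)
p(y) = (74 + y)/(2*y) (p(y) = (74 + y)/((2*y)) = (74 + y)*(1/(2*y)) = (74 + y)/(2*y))
(-13509 + 7*437)/((-4612 + 16394)/(p(-72) + Z) + (35*(-4))*22) = (-13509 + 7*437)/((-4612 + 16394)/((½)*(74 - 72)/(-72) - 145880) + (35*(-4))*22) = (-13509 + 3059)/(11782/((½)*(-1/72)*2 - 145880) - 140*22) = -10450/(11782/(-1/72 - 145880) - 3080) = -10450/(11782/(-10503361/72) - 3080) = -10450/(11782*(-72/10503361) - 3080) = -10450/(-848304/10503361 - 3080) = -10450/(-32351200184/10503361) = -10450*(-10503361/32351200184) = 54880061225/16175600092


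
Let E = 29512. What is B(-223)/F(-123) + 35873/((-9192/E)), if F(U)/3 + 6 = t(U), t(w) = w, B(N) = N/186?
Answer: -3175257829609/27569106 ≈ -1.1517e+5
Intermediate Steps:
B(N) = N/186 (B(N) = N*(1/186) = N/186)
F(U) = -18 + 3*U
B(-223)/F(-123) + 35873/((-9192/E)) = ((1/186)*(-223))/(-18 + 3*(-123)) + 35873/((-9192/29512)) = -223/(186*(-18 - 369)) + 35873/((-9192*1/29512)) = -223/186/(-387) + 35873/(-1149/3689) = -223/186*(-1/387) + 35873*(-3689/1149) = 223/71982 - 132335497/1149 = -3175257829609/27569106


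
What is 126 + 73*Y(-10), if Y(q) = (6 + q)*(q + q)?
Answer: 5966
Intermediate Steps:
Y(q) = 2*q*(6 + q) (Y(q) = (6 + q)*(2*q) = 2*q*(6 + q))
126 + 73*Y(-10) = 126 + 73*(2*(-10)*(6 - 10)) = 126 + 73*(2*(-10)*(-4)) = 126 + 73*80 = 126 + 5840 = 5966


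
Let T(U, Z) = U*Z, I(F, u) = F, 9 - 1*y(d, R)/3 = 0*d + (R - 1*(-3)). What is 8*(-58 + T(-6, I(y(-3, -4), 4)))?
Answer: -1904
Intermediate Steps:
y(d, R) = 18 - 3*R (y(d, R) = 27 - 3*(0*d + (R - 1*(-3))) = 27 - 3*(0 + (R + 3)) = 27 - 3*(0 + (3 + R)) = 27 - 3*(3 + R) = 27 + (-9 - 3*R) = 18 - 3*R)
8*(-58 + T(-6, I(y(-3, -4), 4))) = 8*(-58 - 6*(18 - 3*(-4))) = 8*(-58 - 6*(18 + 12)) = 8*(-58 - 6*30) = 8*(-58 - 180) = 8*(-238) = -1904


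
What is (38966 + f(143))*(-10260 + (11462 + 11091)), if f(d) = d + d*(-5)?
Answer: 471977442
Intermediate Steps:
f(d) = -4*d (f(d) = d - 5*d = -4*d)
(38966 + f(143))*(-10260 + (11462 + 11091)) = (38966 - 4*143)*(-10260 + (11462 + 11091)) = (38966 - 572)*(-10260 + 22553) = 38394*12293 = 471977442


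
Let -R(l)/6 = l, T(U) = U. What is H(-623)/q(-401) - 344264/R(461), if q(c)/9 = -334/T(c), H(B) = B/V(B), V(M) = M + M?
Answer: 345137389/2771532 ≈ 124.53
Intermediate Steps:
V(M) = 2*M
R(l) = -6*l
H(B) = ½ (H(B) = B/((2*B)) = B*(1/(2*B)) = ½)
q(c) = -3006/c (q(c) = 9*(-334/c) = -3006/c)
H(-623)/q(-401) - 344264/R(461) = 1/(2*((-3006/(-401)))) - 344264/((-6*461)) = 1/(2*((-3006*(-1/401)))) - 344264/(-2766) = 1/(2*(3006/401)) - 344264*(-1/2766) = (½)*(401/3006) + 172132/1383 = 401/6012 + 172132/1383 = 345137389/2771532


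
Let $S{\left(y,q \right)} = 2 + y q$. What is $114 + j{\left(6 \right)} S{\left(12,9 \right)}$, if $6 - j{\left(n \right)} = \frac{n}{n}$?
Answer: $664$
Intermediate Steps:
$S{\left(y,q \right)} = 2 + q y$
$j{\left(n \right)} = 5$ ($j{\left(n \right)} = 6 - \frac{n}{n} = 6 - 1 = 5$)
$114 + j{\left(6 \right)} S{\left(12,9 \right)} = 114 + 5 \left(2 + 9 \cdot 12\right) = 114 + 5 \left(2 + 108\right) = 114 + 5 \cdot 110 = 114 + 550 = 664$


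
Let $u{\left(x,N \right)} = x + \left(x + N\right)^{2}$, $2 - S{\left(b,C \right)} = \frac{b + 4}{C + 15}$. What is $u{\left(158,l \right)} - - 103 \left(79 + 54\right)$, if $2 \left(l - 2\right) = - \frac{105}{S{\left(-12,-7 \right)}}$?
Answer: $\frac{136653}{4} \approx 34163.0$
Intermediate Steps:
$S{\left(b,C \right)} = 2 - \frac{4 + b}{15 + C}$ ($S{\left(b,C \right)} = 2 - \frac{b + 4}{C + 15} = 2 - \frac{4 + b}{15 + C}$)
$l = - \frac{31}{2}$ ($l = 2 + \frac{\left(-105\right) \frac{1}{\frac{1}{15 - 7} \left(26 - -12 + 2 \left(-7\right)\right)}}{2} = 2 + \frac{\left(-105\right) \frac{1}{\frac{1}{8} \left(26 + 12 - 14\right)}}{2} = 2 + \frac{\left(-105\right) \frac{1}{\frac{1}{8} \cdot 24}}{2} = 2 + \frac{\left(-105\right) \frac{1}{3}}{2} = 2 + \frac{1}{2} \left(-35\right) = 2 - \frac{35}{2} = - \frac{31}{2} \approx -15.5$)
$u{\left(x,N \right)} = x + \left(N + x\right)^{2}$
$u{\left(158,l \right)} - - 103 \left(79 + 54\right) = \left(158 + \left(- \frac{31}{2} + 158\right)^{2}\right) - - 103 \left(79 + 54\right) = \left(158 + \left(\frac{285}{2}\right)^{2}\right) - \left(-103\right) 133 = \left(158 + \frac{81225}{4}\right) - -13699 = \frac{81857}{4} + 13699 = \frac{136653}{4}$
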